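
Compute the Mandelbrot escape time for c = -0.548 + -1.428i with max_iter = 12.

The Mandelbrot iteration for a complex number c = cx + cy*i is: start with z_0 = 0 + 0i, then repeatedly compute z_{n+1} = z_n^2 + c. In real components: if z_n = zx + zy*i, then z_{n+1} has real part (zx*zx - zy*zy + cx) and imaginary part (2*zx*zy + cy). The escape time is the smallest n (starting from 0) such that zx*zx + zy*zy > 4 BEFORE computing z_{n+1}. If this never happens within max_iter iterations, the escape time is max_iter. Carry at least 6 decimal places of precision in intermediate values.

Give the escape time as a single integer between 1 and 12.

z_0 = 0 + 0i, c = -0.5480 + -1.4280i
Iter 1: z = -0.5480 + -1.4280i, |z|^2 = 2.3395
Iter 2: z = -2.2869 + 0.1371i, |z|^2 = 5.2486
Escaped at iteration 2

Answer: 2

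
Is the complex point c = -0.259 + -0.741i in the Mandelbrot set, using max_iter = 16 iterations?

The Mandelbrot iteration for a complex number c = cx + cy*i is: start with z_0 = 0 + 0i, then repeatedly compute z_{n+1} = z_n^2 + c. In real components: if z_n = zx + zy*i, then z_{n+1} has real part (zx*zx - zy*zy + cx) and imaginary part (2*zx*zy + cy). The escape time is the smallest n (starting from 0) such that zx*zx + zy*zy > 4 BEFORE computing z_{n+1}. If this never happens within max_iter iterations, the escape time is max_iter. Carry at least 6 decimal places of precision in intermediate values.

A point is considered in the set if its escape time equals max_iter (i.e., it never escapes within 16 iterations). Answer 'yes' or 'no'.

z_0 = 0 + 0i, c = -0.2590 + -0.7410i
Iter 1: z = -0.2590 + -0.7410i, |z|^2 = 0.6162
Iter 2: z = -0.7410 + -0.3572i, |z|^2 = 0.6766
Iter 3: z = 0.1625 + -0.2117i, |z|^2 = 0.0712
Iter 4: z = -0.2774 + -0.8098i, |z|^2 = 0.7327
Iter 5: z = -0.8378 + -0.2917i, |z|^2 = 0.7871
Iter 6: z = 0.3579 + -0.2522i, |z|^2 = 0.1917
Iter 7: z = -0.1945 + -0.9215i, |z|^2 = 0.8870
Iter 8: z = -1.0703 + -0.3825i, |z|^2 = 1.2918
Iter 9: z = 0.7402 + 0.0778i, |z|^2 = 0.5540
Iter 10: z = 0.2829 + -0.6259i, |z|^2 = 0.4717
Iter 11: z = -0.5707 + -1.0951i, |z|^2 = 1.5249
Iter 12: z = -1.1326 + 0.5089i, |z|^2 = 1.5418
Iter 13: z = 0.7648 + -1.8938i, |z|^2 = 4.1713
Escaped at iteration 13

Answer: no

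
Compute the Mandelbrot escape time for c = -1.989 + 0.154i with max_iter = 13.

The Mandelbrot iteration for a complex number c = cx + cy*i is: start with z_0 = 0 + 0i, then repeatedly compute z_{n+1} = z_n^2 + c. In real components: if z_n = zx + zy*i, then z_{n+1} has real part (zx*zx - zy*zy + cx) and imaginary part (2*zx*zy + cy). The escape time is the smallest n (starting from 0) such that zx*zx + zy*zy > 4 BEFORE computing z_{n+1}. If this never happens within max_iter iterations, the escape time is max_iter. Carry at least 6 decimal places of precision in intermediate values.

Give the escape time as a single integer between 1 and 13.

Answer: 3

Derivation:
z_0 = 0 + 0i, c = -1.9890 + 0.1540i
Iter 1: z = -1.9890 + 0.1540i, |z|^2 = 3.9798
Iter 2: z = 1.9434 + -0.4586i, |z|^2 = 3.9871
Iter 3: z = 1.5775 + -1.6285i, |z|^2 = 5.1406
Escaped at iteration 3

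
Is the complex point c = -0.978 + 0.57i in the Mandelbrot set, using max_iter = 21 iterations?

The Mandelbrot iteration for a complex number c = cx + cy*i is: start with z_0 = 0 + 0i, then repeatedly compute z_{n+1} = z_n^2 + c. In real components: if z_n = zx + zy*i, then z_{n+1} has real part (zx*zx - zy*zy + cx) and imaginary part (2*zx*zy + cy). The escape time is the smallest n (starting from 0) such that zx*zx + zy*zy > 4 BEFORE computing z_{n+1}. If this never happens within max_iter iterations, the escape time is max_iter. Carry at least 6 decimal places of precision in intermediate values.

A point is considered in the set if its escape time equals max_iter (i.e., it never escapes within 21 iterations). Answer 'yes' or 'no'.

z_0 = 0 + 0i, c = -0.9780 + 0.5700i
Iter 1: z = -0.9780 + 0.5700i, |z|^2 = 1.2814
Iter 2: z = -0.3464 + -0.5449i, |z|^2 = 0.4169
Iter 3: z = -1.1549 + 0.9475i, |z|^2 = 2.2317
Iter 4: z = -0.5420 + -1.6187i, |z|^2 = 2.9139
Iter 5: z = -3.3044 + 2.3245i, |z|^2 = 16.3226
Escaped at iteration 5

Answer: no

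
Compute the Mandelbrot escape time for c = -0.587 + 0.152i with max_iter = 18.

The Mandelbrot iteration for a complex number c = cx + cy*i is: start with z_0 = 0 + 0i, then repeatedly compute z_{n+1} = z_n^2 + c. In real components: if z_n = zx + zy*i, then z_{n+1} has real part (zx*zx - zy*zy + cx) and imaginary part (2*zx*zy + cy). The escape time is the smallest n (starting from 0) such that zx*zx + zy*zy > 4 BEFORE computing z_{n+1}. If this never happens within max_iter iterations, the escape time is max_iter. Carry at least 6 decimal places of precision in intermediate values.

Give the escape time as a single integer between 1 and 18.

Answer: 18

Derivation:
z_0 = 0 + 0i, c = -0.5870 + 0.1520i
Iter 1: z = -0.5870 + 0.1520i, |z|^2 = 0.3677
Iter 2: z = -0.2655 + -0.0264i, |z|^2 = 0.0712
Iter 3: z = -0.5172 + 0.1660i, |z|^2 = 0.2951
Iter 4: z = -0.3471 + -0.0198i, |z|^2 = 0.1209
Iter 5: z = -0.4669 + 0.1657i, |z|^2 = 0.2455
Iter 6: z = -0.3964 + -0.0028i, |z|^2 = 0.1572
Iter 7: z = -0.4298 + 0.1542i, |z|^2 = 0.2085
Iter 8: z = -0.4260 + 0.0195i, |z|^2 = 0.1819
Iter 9: z = -0.4059 + 0.1354i, |z|^2 = 0.1831
Iter 10: z = -0.4406 + 0.0421i, |z|^2 = 0.1959
Iter 11: z = -0.3947 + 0.1149i, |z|^2 = 0.1690
Iter 12: z = -0.4445 + 0.0613i, |z|^2 = 0.2013
Iter 13: z = -0.3932 + 0.0975i, |z|^2 = 0.1641
Iter 14: z = -0.4419 + 0.0753i, |z|^2 = 0.2009
Iter 15: z = -0.3974 + 0.0854i, |z|^2 = 0.1652
Iter 16: z = -0.4364 + 0.0841i, |z|^2 = 0.1975
Iter 17: z = -0.4036 + 0.0786i, |z|^2 = 0.1691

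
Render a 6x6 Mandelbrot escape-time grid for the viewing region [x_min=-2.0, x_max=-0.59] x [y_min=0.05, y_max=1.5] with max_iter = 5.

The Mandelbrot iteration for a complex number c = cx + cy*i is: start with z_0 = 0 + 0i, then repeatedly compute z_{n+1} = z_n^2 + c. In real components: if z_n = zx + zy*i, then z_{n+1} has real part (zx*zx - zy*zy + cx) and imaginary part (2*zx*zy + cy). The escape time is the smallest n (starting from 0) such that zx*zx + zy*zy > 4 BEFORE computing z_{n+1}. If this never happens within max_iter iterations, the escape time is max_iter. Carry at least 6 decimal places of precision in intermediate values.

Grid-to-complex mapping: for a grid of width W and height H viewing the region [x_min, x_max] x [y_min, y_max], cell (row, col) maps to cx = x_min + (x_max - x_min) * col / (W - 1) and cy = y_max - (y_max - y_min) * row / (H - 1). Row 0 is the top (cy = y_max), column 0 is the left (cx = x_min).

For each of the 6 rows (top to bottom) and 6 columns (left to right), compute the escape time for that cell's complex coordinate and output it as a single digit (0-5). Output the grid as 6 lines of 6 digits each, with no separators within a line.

Answer: 111222
112233
123334
133355
145555
155555

Derivation:
(row=0, col=0): c = -2.0000 + 1.5000i → escape time 1
(row=0, col=1): c = -1.7180 + 1.5000i → escape time 1
(row=0, col=2): c = -1.4360 + 1.5000i → escape time 1
(row=0, col=3): c = -1.1540 + 1.5000i → escape time 2
(row=0, col=4): c = -0.8720 + 1.5000i → escape time 2
(row=0, col=5): c = -0.5900 + 1.5000i → escape time 2
(row=1, col=0): c = -2.0000 + 1.2100i → escape time 1
(row=1, col=1): c = -1.7180 + 1.2100i → escape time 1
(row=1, col=2): c = -1.4360 + 1.2100i → escape time 2
(row=1, col=3): c = -1.1540 + 1.2100i → escape time 2
(row=1, col=4): c = -0.8720 + 1.2100i → escape time 3
(row=1, col=5): c = -0.5900 + 1.2100i → escape time 3
(row=2, col=0): c = -2.0000 + 0.9200i → escape time 1
(row=2, col=1): c = -1.7180 + 0.9200i → escape time 2
(row=2, col=2): c = -1.4360 + 0.9200i → escape time 3
(row=2, col=3): c = -1.1540 + 0.9200i → escape time 3
(row=2, col=4): c = -0.8720 + 0.9200i → escape time 3
(row=2, col=5): c = -0.5900 + 0.9200i → escape time 4
(row=3, col=0): c = -2.0000 + 0.6300i → escape time 1
(row=3, col=1): c = -1.7180 + 0.6300i → escape time 3
(row=3, col=2): c = -1.4360 + 0.6300i → escape time 3
(row=3, col=3): c = -1.1540 + 0.6300i → escape time 3
(row=3, col=4): c = -0.8720 + 0.6300i → escape time 5
(row=3, col=5): c = -0.5900 + 0.6300i → escape time 5
(row=4, col=0): c = -2.0000 + 0.3400i → escape time 1
(row=4, col=1): c = -1.7180 + 0.3400i → escape time 4
(row=4, col=2): c = -1.4360 + 0.3400i → escape time 5
(row=4, col=3): c = -1.1540 + 0.3400i → escape time 5
(row=4, col=4): c = -0.8720 + 0.3400i → escape time 5
(row=4, col=5): c = -0.5900 + 0.3400i → escape time 5
(row=5, col=0): c = -2.0000 + 0.0500i → escape time 1
(row=5, col=1): c = -1.7180 + 0.0500i → escape time 5
(row=5, col=2): c = -1.4360 + 0.0500i → escape time 5
(row=5, col=3): c = -1.1540 + 0.0500i → escape time 5
(row=5, col=4): c = -0.8720 + 0.0500i → escape time 5
(row=5, col=5): c = -0.5900 + 0.0500i → escape time 5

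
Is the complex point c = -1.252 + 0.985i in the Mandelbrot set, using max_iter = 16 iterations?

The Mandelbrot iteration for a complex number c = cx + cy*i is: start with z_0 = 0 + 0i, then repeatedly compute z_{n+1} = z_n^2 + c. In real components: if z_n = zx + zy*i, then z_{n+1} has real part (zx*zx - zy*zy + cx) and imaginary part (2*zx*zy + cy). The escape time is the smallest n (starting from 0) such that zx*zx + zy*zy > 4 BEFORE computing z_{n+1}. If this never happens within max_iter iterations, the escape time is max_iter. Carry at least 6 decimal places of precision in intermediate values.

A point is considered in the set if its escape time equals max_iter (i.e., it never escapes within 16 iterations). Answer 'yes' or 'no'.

z_0 = 0 + 0i, c = -1.2520 + 0.9850i
Iter 1: z = -1.2520 + 0.9850i, |z|^2 = 2.5377
Iter 2: z = -0.6547 + -1.4814i, |z|^2 = 2.6233
Iter 3: z = -3.0180 + 2.9249i, |z|^2 = 17.6632
Escaped at iteration 3

Answer: no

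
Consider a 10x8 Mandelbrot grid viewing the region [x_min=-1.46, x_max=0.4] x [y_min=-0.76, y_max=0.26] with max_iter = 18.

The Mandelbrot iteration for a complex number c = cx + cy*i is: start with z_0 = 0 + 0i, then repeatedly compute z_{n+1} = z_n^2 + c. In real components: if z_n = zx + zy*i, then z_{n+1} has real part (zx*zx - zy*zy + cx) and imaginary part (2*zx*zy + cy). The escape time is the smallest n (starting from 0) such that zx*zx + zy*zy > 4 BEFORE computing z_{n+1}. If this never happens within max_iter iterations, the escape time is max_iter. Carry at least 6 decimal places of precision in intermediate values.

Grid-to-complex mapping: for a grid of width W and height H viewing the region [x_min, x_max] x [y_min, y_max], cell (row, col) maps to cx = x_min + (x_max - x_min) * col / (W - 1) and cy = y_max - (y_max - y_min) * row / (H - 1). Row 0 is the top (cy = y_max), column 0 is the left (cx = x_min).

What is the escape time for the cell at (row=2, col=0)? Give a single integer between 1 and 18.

z_0 = 0 + 0i, c = -1.4600 + -0.0314i
Iter 1: z = -1.4600 + -0.0314i, |z|^2 = 2.1326
Iter 2: z = 0.6706 + 0.0603i, |z|^2 = 0.4534
Iter 3: z = -1.0139 + 0.0495i, |z|^2 = 1.0305
Iter 4: z = -0.4344 + -0.1318i, |z|^2 = 0.2061
Iter 5: z = -1.2887 + 0.0831i, |z|^2 = 1.6675
Iter 6: z = 0.1937 + -0.2456i, |z|^2 = 0.0979
Iter 7: z = -1.4828 + -0.1266i, |z|^2 = 2.2147
Iter 8: z = 0.7226 + 0.3440i, |z|^2 = 0.6405
Iter 9: z = -1.0561 + 0.4657i, |z|^2 = 1.3323
Iter 10: z = -0.5615 + -1.0151i, |z|^2 = 1.3458
Iter 11: z = -2.1753 + 1.1085i, |z|^2 = 5.9606
Escaped at iteration 11

Answer: 11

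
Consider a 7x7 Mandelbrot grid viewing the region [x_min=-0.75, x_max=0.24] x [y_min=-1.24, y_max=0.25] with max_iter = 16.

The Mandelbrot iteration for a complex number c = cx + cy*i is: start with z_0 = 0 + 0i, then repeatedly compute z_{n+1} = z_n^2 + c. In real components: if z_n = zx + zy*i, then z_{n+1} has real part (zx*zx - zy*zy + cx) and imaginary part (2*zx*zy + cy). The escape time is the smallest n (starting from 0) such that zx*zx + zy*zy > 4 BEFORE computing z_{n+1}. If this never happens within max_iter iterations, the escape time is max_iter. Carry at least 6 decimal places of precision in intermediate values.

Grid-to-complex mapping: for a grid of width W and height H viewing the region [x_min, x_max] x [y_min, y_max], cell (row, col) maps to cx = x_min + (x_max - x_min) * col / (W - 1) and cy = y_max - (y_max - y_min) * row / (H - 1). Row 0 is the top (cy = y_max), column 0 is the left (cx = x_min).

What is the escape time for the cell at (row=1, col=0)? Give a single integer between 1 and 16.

Answer: 16

Derivation:
z_0 = 0 + 0i, c = -0.7500 + 0.0017i
Iter 1: z = -0.7500 + 0.0017i, |z|^2 = 0.5625
Iter 2: z = -0.1875 + -0.0008i, |z|^2 = 0.0352
Iter 3: z = -0.7148 + 0.0020i, |z|^2 = 0.5110
Iter 4: z = -0.2390 + -0.0012i, |z|^2 = 0.0571
Iter 5: z = -0.6929 + 0.0022i, |z|^2 = 0.4801
Iter 6: z = -0.2699 + -0.0014i, |z|^2 = 0.0729
Iter 7: z = -0.6771 + 0.0024i, |z|^2 = 0.4585
Iter 8: z = -0.2915 + -0.0016i, |z|^2 = 0.0850
Iter 9: z = -0.6650 + 0.0026i, |z|^2 = 0.4423
Iter 10: z = -0.3077 + -0.0018i, |z|^2 = 0.0947
Iter 11: z = -0.6553 + 0.0028i, |z|^2 = 0.4294
Iter 12: z = -0.3206 + -0.0020i, |z|^2 = 0.1028
Iter 13: z = -0.6472 + 0.0029i, |z|^2 = 0.4189
Iter 14: z = -0.3311 + -0.0021i, |z|^2 = 0.1096
Iter 15: z = -0.6404 + 0.0031i, |z|^2 = 0.4101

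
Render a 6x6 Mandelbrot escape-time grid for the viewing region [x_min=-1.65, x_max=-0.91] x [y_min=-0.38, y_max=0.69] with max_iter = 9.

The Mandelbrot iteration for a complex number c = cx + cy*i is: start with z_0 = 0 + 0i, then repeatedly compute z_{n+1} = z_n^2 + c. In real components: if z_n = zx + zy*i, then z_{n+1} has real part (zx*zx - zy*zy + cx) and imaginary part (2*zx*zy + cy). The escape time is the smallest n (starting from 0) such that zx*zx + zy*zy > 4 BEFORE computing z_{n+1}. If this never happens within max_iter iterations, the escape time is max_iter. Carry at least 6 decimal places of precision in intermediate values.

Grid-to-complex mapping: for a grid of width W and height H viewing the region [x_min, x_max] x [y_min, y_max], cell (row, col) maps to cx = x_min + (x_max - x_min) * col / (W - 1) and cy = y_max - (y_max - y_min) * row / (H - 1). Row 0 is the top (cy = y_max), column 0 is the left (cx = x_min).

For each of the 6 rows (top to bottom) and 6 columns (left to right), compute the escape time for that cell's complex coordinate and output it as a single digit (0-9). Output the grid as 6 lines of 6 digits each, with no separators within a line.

(row=0, col=0): c = -1.6500 + 0.6900i → escape time 3
(row=0, col=1): c = -1.5020 + 0.6900i → escape time 3
(row=0, col=2): c = -1.3540 + 0.6900i → escape time 3
(row=0, col=3): c = -1.2060 + 0.6900i → escape time 3
(row=0, col=4): c = -1.0580 + 0.6900i → escape time 4
(row=0, col=5): c = -0.9100 + 0.6900i → escape time 4
(row=1, col=0): c = -1.6500 + 0.4760i → escape time 3
(row=1, col=1): c = -1.5020 + 0.4760i → escape time 3
(row=1, col=2): c = -1.3540 + 0.4760i → escape time 4
(row=1, col=3): c = -1.2060 + 0.4760i → escape time 5
(row=1, col=4): c = -1.0580 + 0.4760i → escape time 5
(row=1, col=5): c = -0.9100 + 0.4760i → escape time 5
(row=2, col=0): c = -1.6500 + 0.2620i → escape time 4
(row=2, col=1): c = -1.5020 + 0.2620i → escape time 5
(row=2, col=2): c = -1.3540 + 0.2620i → escape time 6
(row=2, col=3): c = -1.2060 + 0.2620i → escape time 9
(row=2, col=4): c = -1.0580 + 0.2620i → escape time 9
(row=2, col=5): c = -0.9100 + 0.2620i → escape time 9
(row=3, col=0): c = -1.6500 + 0.0480i → escape time 7
(row=3, col=1): c = -1.5020 + 0.0480i → escape time 9
(row=3, col=2): c = -1.3540 + 0.0480i → escape time 9
(row=3, col=3): c = -1.2060 + 0.0480i → escape time 9
(row=3, col=4): c = -1.0580 + 0.0480i → escape time 9
(row=3, col=5): c = -0.9100 + 0.0480i → escape time 9
(row=4, col=0): c = -1.6500 + -0.1660i → escape time 5
(row=4, col=1): c = -1.5020 + -0.1660i → escape time 5
(row=4, col=2): c = -1.3540 + -0.1660i → escape time 8
(row=4, col=3): c = -1.2060 + -0.1660i → escape time 9
(row=4, col=4): c = -1.0580 + -0.1660i → escape time 9
(row=4, col=5): c = -0.9100 + -0.1660i → escape time 9
(row=5, col=0): c = -1.6500 + -0.3800i → escape time 4
(row=5, col=1): c = -1.5020 + -0.3800i → escape time 4
(row=5, col=2): c = -1.3540 + -0.3800i → escape time 6
(row=5, col=3): c = -1.2060 + -0.3800i → escape time 8
(row=5, col=4): c = -1.0580 + -0.3800i → escape time 8
(row=5, col=5): c = -0.9100 + -0.3800i → escape time 7

Answer: 333344
334555
456999
799999
558999
446887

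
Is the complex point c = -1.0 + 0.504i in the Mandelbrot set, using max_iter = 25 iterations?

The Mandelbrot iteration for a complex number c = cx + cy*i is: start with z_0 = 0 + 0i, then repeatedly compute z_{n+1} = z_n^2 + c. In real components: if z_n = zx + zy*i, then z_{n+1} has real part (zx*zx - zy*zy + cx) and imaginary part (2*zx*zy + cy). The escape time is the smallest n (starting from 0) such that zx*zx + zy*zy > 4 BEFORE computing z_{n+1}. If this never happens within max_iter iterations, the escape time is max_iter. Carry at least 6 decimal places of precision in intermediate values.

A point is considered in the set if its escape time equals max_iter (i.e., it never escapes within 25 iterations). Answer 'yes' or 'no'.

z_0 = 0 + 0i, c = -1.0000 + 0.5040i
Iter 1: z = -1.0000 + 0.5040i, |z|^2 = 1.2540
Iter 2: z = -0.2540 + -0.5040i, |z|^2 = 0.3185
Iter 3: z = -1.1895 + 0.7600i, |z|^2 = 1.9926
Iter 4: z = -0.1628 + -1.3041i, |z|^2 = 1.7273
Iter 5: z = -2.6743 + 0.9286i, |z|^2 = 8.0141
Escaped at iteration 5

Answer: no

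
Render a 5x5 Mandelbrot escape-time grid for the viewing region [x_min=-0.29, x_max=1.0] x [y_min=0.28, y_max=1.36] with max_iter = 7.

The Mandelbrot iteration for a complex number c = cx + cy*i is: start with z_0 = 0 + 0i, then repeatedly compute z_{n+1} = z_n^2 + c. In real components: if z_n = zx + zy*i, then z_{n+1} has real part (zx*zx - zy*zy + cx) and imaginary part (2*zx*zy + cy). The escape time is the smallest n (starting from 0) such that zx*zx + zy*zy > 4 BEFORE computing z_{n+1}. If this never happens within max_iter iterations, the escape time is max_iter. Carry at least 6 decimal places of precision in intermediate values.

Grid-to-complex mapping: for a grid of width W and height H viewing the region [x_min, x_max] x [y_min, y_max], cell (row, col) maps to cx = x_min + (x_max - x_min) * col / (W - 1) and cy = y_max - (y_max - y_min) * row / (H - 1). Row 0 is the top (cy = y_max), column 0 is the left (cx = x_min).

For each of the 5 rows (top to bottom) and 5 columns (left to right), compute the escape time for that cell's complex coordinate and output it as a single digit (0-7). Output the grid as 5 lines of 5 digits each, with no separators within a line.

Answer: 22222
54322
77432
77732
77732

Derivation:
(row=0, col=0): c = -0.2900 + 1.3600i → escape time 2
(row=0, col=1): c = 0.0325 + 1.3600i → escape time 2
(row=0, col=2): c = 0.3550 + 1.3600i → escape time 2
(row=0, col=3): c = 0.6775 + 1.3600i → escape time 2
(row=0, col=4): c = 1.0000 + 1.3600i → escape time 2
(row=1, col=0): c = -0.2900 + 1.0900i → escape time 5
(row=1, col=1): c = 0.0325 + 1.0900i → escape time 4
(row=1, col=2): c = 0.3550 + 1.0900i → escape time 3
(row=1, col=3): c = 0.6775 + 1.0900i → escape time 2
(row=1, col=4): c = 1.0000 + 1.0900i → escape time 2
(row=2, col=0): c = -0.2900 + 0.8200i → escape time 7
(row=2, col=1): c = 0.0325 + 0.8200i → escape time 7
(row=2, col=2): c = 0.3550 + 0.8200i → escape time 4
(row=2, col=3): c = 0.6775 + 0.8200i → escape time 3
(row=2, col=4): c = 1.0000 + 0.8200i → escape time 2
(row=3, col=0): c = -0.2900 + 0.5500i → escape time 7
(row=3, col=1): c = 0.0325 + 0.5500i → escape time 7
(row=3, col=2): c = 0.3550 + 0.5500i → escape time 7
(row=3, col=3): c = 0.6775 + 0.5500i → escape time 3
(row=3, col=4): c = 1.0000 + 0.5500i → escape time 2
(row=4, col=0): c = -0.2900 + 0.2800i → escape time 7
(row=4, col=1): c = 0.0325 + 0.2800i → escape time 7
(row=4, col=2): c = 0.3550 + 0.2800i → escape time 7
(row=4, col=3): c = 0.6775 + 0.2800i → escape time 3
(row=4, col=4): c = 1.0000 + 0.2800i → escape time 2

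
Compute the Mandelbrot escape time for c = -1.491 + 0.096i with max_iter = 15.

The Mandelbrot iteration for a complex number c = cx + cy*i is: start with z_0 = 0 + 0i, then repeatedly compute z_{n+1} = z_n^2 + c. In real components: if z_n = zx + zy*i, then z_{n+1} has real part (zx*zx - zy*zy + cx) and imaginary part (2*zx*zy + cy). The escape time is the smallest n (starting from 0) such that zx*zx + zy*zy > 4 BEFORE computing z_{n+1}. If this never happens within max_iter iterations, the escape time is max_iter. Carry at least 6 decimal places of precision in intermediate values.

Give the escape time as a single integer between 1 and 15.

Answer: 7

Derivation:
z_0 = 0 + 0i, c = -1.4910 + 0.0960i
Iter 1: z = -1.4910 + 0.0960i, |z|^2 = 2.2323
Iter 2: z = 0.7229 + -0.1903i, |z|^2 = 0.5587
Iter 3: z = -1.0047 + -0.1791i, |z|^2 = 1.0414
Iter 4: z = -0.5137 + 0.4558i, |z|^2 = 0.4717
Iter 5: z = -1.4349 + -0.3723i, |z|^2 = 2.1975
Iter 6: z = 0.4293 + 1.1645i, |z|^2 = 1.5404
Iter 7: z = -2.6628 + 1.0958i, |z|^2 = 8.2914
Escaped at iteration 7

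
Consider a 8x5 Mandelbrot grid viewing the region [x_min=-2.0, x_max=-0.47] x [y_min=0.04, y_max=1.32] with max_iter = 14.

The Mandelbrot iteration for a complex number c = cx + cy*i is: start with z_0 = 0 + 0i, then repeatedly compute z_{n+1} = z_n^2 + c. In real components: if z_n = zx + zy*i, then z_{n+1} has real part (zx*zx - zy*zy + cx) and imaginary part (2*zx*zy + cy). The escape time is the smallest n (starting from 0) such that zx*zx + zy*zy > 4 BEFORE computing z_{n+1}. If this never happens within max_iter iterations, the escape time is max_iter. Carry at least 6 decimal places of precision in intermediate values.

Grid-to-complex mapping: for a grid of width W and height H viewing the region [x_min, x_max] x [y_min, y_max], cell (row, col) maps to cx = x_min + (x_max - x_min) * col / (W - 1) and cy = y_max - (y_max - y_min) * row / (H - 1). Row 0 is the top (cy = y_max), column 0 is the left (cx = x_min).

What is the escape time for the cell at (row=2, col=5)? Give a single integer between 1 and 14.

z_0 = 0 + 0i, c = -0.9071 + 0.6800i
Iter 1: z = -0.9071 + 0.6800i, |z|^2 = 1.2853
Iter 2: z = -0.5466 + -0.5537i, |z|^2 = 0.6054
Iter 3: z = -0.9149 + 1.2854i, |z|^2 = 2.4892
Iter 4: z = -1.7222 + -1.6720i, |z|^2 = 5.7616
Escaped at iteration 4

Answer: 4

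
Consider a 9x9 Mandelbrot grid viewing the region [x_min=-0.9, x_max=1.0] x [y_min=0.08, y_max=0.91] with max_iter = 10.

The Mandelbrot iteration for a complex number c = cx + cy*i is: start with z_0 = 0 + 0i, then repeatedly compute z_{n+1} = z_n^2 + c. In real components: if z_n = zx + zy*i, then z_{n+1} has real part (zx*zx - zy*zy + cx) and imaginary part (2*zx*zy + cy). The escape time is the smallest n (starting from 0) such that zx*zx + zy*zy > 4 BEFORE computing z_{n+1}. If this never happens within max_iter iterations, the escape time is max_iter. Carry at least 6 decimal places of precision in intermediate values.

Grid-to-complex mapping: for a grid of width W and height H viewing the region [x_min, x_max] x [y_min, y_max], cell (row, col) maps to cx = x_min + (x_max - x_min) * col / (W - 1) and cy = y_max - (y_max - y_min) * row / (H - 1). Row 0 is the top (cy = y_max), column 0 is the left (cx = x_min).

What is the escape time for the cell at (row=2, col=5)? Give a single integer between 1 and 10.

Answer: 6

Derivation:
z_0 = 0 + 0i, c = 0.2875 + 0.7025i
Iter 1: z = 0.2875 + 0.7025i, |z|^2 = 0.5762
Iter 2: z = -0.1234 + 1.1064i, |z|^2 = 1.2394
Iter 3: z = -0.9215 + 0.4295i, |z|^2 = 1.0336
Iter 4: z = 0.9521 + -0.0891i, |z|^2 = 0.9145
Iter 5: z = 1.1861 + 0.5328i, |z|^2 = 1.6907
Iter 6: z = 1.4105 + 1.9663i, |z|^2 = 5.8561
Escaped at iteration 6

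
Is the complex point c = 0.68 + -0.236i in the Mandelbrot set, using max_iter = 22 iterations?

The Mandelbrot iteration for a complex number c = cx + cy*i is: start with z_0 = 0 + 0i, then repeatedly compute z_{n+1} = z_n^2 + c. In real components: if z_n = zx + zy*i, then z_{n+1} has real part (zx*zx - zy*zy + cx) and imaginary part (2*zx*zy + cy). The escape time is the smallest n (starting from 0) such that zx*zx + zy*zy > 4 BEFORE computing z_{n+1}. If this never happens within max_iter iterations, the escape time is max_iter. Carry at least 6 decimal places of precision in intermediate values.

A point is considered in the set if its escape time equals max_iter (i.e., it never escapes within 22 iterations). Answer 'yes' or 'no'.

z_0 = 0 + 0i, c = 0.6800 + -0.2360i
Iter 1: z = 0.6800 + -0.2360i, |z|^2 = 0.5181
Iter 2: z = 1.0867 + -0.5570i, |z|^2 = 1.4911
Iter 3: z = 1.5507 + -1.4465i, |z|^2 = 4.4971
Escaped at iteration 3

Answer: no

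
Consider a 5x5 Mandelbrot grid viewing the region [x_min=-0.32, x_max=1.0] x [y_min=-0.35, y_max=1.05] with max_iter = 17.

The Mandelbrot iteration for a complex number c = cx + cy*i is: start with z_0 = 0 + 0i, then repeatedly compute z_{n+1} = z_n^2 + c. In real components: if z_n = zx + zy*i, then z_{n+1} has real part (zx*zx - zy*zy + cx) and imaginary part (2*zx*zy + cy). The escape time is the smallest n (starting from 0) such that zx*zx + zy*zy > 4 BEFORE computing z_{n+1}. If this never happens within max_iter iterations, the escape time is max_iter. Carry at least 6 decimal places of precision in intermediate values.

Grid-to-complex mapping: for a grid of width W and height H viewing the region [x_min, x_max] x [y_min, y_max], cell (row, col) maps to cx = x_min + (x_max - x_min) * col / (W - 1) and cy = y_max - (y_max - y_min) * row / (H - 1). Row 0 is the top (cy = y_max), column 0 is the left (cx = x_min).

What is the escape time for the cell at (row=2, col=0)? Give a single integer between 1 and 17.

z_0 = 0 + 0i, c = -0.3200 + 0.3500i
Iter 1: z = -0.3200 + 0.3500i, |z|^2 = 0.2249
Iter 2: z = -0.3401 + 0.1260i, |z|^2 = 0.1315
Iter 3: z = -0.2202 + 0.2643i, |z|^2 = 0.1183
Iter 4: z = -0.3414 + 0.2336i, |z|^2 = 0.1711
Iter 5: z = -0.2580 + 0.1905i, |z|^2 = 0.1029
Iter 6: z = -0.2897 + 0.2517i, |z|^2 = 0.1473
Iter 7: z = -0.2994 + 0.2042i, |z|^2 = 0.1313
Iter 8: z = -0.2720 + 0.2277i, |z|^2 = 0.1259
Iter 9: z = -0.2979 + 0.2261i, |z|^2 = 0.1398
Iter 10: z = -0.2824 + 0.2153i, |z|^2 = 0.1261
Iter 11: z = -0.2866 + 0.2284i, |z|^2 = 0.1343
Iter 12: z = -0.2900 + 0.2191i, |z|^2 = 0.1321
Iter 13: z = -0.2839 + 0.2229i, |z|^2 = 0.1303
Iter 14: z = -0.2891 + 0.2234i, |z|^2 = 0.1335
Iter 15: z = -0.2863 + 0.2208i, |z|^2 = 0.1307
Iter 16: z = -0.2868 + 0.2235i, |z|^2 = 0.1322

Answer: 17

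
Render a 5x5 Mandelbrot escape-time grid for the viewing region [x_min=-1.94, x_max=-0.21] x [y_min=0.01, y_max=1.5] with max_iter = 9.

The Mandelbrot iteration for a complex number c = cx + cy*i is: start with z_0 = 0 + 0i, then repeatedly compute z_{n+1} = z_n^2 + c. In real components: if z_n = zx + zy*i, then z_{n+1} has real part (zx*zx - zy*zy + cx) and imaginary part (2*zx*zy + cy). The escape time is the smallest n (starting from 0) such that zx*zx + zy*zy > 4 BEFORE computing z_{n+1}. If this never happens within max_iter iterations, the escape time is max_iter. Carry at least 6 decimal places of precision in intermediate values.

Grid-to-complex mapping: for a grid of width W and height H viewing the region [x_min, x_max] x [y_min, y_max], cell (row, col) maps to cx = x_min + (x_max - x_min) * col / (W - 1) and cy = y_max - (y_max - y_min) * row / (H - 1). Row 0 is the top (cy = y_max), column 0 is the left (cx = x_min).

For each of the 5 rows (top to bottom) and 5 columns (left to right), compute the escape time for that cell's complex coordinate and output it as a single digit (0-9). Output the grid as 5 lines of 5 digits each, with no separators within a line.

(row=0, col=0): c = -1.9400 + 1.5000i → escape time 1
(row=0, col=1): c = -1.5075 + 1.5000i → escape time 1
(row=0, col=2): c = -1.0750 + 1.5000i → escape time 2
(row=0, col=3): c = -0.6425 + 1.5000i → escape time 2
(row=0, col=4): c = -0.2100 + 1.5000i → escape time 2
(row=1, col=0): c = -1.9400 + 1.1275i → escape time 1
(row=1, col=1): c = -1.5075 + 1.1275i → escape time 2
(row=1, col=2): c = -1.0750 + 1.1275i → escape time 3
(row=1, col=3): c = -0.6425 + 1.1275i → escape time 3
(row=1, col=4): c = -0.2100 + 1.1275i → escape time 6
(row=2, col=0): c = -1.9400 + 0.7550i → escape time 1
(row=2, col=1): c = -1.5075 + 0.7550i → escape time 3
(row=2, col=2): c = -1.0750 + 0.7550i → escape time 3
(row=2, col=3): c = -0.6425 + 0.7550i → escape time 5
(row=2, col=4): c = -0.2100 + 0.7550i → escape time 9
(row=3, col=0): c = -1.9400 + 0.3825i → escape time 2
(row=3, col=1): c = -1.5075 + 0.3825i → escape time 4
(row=3, col=2): c = -1.0750 + 0.3825i → escape time 8
(row=3, col=3): c = -0.6425 + 0.3825i → escape time 9
(row=3, col=4): c = -0.2100 + 0.3825i → escape time 9
(row=4, col=0): c = -1.9400 + 0.0100i → escape time 5
(row=4, col=1): c = -1.5075 + 0.0100i → escape time 9
(row=4, col=2): c = -1.0750 + 0.0100i → escape time 9
(row=4, col=3): c = -0.6425 + 0.0100i → escape time 9
(row=4, col=4): c = -0.2100 + 0.0100i → escape time 9

Answer: 11222
12336
13359
24899
59999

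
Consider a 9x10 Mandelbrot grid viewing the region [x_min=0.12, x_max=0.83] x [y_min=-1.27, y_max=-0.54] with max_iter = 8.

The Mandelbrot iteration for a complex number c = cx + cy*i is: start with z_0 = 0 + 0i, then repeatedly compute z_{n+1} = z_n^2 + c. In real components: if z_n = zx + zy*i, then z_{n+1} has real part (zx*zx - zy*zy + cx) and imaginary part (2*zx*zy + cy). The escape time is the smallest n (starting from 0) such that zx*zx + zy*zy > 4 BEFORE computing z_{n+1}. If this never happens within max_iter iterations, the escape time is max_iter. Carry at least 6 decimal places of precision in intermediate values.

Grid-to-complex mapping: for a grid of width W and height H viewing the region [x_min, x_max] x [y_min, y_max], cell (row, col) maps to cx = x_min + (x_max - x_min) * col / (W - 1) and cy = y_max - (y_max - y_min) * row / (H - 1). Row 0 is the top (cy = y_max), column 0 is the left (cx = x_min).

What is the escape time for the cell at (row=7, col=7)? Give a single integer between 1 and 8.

z_0 = 0 + 0i, c = 0.7412 + -1.1078i
Iter 1: z = 0.7412 + -1.1078i, |z|^2 = 1.7766
Iter 2: z = 0.0635 + -2.7501i, |z|^2 = 7.5669
Escaped at iteration 2

Answer: 2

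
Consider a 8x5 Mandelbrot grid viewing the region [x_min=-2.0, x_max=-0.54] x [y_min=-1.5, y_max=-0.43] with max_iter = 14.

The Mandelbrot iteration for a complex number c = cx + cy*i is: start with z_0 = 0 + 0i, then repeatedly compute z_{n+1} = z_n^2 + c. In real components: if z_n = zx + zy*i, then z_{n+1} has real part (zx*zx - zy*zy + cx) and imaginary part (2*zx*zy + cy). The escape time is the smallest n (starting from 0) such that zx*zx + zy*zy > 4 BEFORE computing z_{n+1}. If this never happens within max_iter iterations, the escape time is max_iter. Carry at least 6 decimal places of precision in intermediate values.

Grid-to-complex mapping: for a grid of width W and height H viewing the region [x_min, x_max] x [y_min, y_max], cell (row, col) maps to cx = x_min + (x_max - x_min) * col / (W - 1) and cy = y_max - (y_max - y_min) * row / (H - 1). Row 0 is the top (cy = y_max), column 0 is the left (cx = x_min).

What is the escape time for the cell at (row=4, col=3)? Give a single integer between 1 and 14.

z_0 = 0 + 0i, c = -1.3743 + -1.5000i
Iter 1: z = -1.3743 + -1.5000i, |z|^2 = 4.1387
Escaped at iteration 1

Answer: 1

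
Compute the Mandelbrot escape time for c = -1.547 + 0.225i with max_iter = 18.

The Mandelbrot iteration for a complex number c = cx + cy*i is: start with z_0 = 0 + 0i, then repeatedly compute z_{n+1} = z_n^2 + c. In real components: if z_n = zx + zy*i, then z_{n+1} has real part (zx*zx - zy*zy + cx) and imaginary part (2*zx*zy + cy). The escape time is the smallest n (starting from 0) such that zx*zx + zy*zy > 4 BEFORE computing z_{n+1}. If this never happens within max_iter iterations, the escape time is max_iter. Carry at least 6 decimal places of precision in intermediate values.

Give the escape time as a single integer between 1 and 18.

z_0 = 0 + 0i, c = -1.5470 + 0.2250i
Iter 1: z = -1.5470 + 0.2250i, |z|^2 = 2.4438
Iter 2: z = 0.7956 + -0.4711i, |z|^2 = 0.8549
Iter 3: z = -1.1360 + -0.5247i, |z|^2 = 1.5658
Iter 4: z = -0.5317 + 1.4171i, |z|^2 = 2.2909
Iter 5: z = -3.2724 + -1.2820i, |z|^2 = 12.3524
Escaped at iteration 5

Answer: 5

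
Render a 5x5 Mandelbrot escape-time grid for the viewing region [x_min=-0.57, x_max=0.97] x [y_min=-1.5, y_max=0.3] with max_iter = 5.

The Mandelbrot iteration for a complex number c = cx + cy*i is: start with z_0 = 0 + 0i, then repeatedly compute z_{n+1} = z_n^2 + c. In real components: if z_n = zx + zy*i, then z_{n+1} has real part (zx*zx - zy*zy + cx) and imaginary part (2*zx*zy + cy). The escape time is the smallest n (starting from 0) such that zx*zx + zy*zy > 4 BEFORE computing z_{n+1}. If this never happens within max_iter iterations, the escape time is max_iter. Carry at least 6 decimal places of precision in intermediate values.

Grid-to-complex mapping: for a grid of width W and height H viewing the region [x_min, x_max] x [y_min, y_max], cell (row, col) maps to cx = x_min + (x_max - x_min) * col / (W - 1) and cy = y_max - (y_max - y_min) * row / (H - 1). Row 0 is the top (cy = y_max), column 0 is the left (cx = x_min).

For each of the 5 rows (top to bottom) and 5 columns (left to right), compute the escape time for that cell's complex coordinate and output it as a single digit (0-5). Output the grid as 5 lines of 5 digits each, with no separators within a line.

(row=0, col=0): c = -0.5700 + 0.3000i → escape time 5
(row=0, col=1): c = -0.1850 + 0.3000i → escape time 5
(row=0, col=2): c = 0.2000 + 0.3000i → escape time 5
(row=0, col=3): c = 0.5850 + 0.3000i → escape time 4
(row=0, col=4): c = 0.9700 + 0.3000i → escape time 2
(row=1, col=0): c = -0.5700 + -0.1500i → escape time 5
(row=1, col=1): c = -0.1850 + -0.1500i → escape time 5
(row=1, col=2): c = 0.2000 + -0.1500i → escape time 5
(row=1, col=3): c = 0.5850 + -0.1500i → escape time 4
(row=1, col=4): c = 0.9700 + -0.1500i → escape time 3
(row=2, col=0): c = -0.5700 + -0.6000i → escape time 5
(row=2, col=1): c = -0.1850 + -0.6000i → escape time 5
(row=2, col=2): c = 0.2000 + -0.6000i → escape time 5
(row=2, col=3): c = 0.5850 + -0.6000i → escape time 3
(row=2, col=4): c = 0.9700 + -0.6000i → escape time 2
(row=3, col=0): c = -0.5700 + -1.0500i → escape time 4
(row=3, col=1): c = -0.1850 + -1.0500i → escape time 5
(row=3, col=2): c = 0.2000 + -1.0500i → escape time 4
(row=3, col=3): c = 0.5850 + -1.0500i → escape time 2
(row=3, col=4): c = 0.9700 + -1.0500i → escape time 2
(row=4, col=0): c = -0.5700 + -1.5000i → escape time 2
(row=4, col=1): c = -0.1850 + -1.5000i → escape time 2
(row=4, col=2): c = 0.2000 + -1.5000i → escape time 2
(row=4, col=3): c = 0.5850 + -1.5000i → escape time 2
(row=4, col=4): c = 0.9700 + -1.5000i → escape time 2

Answer: 55542
55543
55532
45422
22222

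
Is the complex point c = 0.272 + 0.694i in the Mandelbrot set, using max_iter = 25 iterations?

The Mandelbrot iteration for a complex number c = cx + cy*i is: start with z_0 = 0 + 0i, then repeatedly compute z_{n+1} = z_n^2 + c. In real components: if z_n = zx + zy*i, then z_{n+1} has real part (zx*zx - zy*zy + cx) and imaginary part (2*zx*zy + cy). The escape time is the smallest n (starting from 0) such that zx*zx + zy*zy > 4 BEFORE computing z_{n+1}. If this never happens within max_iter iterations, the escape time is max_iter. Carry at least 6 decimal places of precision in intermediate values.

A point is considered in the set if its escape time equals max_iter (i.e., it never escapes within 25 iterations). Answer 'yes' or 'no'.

z_0 = 0 + 0i, c = 0.2720 + 0.6940i
Iter 1: z = 0.2720 + 0.6940i, |z|^2 = 0.5556
Iter 2: z = -0.1357 + 1.0715i, |z|^2 = 1.1666
Iter 3: z = -0.8578 + 0.4033i, |z|^2 = 0.8984
Iter 4: z = 0.8452 + 0.0021i, |z|^2 = 0.7143
Iter 5: z = 0.9863 + 0.6976i, |z|^2 = 1.4594
Iter 6: z = 0.7581 + 2.0701i, |z|^2 = 4.8599
Escaped at iteration 6

Answer: no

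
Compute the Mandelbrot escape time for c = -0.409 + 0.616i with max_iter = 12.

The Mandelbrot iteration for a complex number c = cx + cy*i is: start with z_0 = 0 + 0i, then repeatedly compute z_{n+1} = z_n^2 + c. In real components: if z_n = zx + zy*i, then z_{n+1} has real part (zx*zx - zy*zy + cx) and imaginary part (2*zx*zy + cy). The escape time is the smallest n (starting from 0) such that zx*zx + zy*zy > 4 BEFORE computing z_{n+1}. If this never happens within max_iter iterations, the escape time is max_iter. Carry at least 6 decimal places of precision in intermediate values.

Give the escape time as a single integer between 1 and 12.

z_0 = 0 + 0i, c = -0.4090 + 0.6160i
Iter 1: z = -0.4090 + 0.6160i, |z|^2 = 0.5467
Iter 2: z = -0.6212 + 0.1121i, |z|^2 = 0.3984
Iter 3: z = -0.0357 + 0.4767i, |z|^2 = 0.2285
Iter 4: z = -0.6350 + 0.5820i, |z|^2 = 0.7419
Iter 5: z = -0.3445 + -0.1231i, |z|^2 = 0.1338
Iter 6: z = -0.3055 + 0.7008i, |z|^2 = 0.5844
Iter 7: z = -0.8068 + 0.1878i, |z|^2 = 0.6862
Iter 8: z = 0.2066 + 0.3129i, |z|^2 = 0.1406
Iter 9: z = -0.4642 + 0.7453i, |z|^2 = 0.7710
Iter 10: z = -0.7489 + -0.0760i, |z|^2 = 0.5667
Iter 11: z = 0.1461 + 0.7298i, |z|^2 = 0.5540

Answer: 12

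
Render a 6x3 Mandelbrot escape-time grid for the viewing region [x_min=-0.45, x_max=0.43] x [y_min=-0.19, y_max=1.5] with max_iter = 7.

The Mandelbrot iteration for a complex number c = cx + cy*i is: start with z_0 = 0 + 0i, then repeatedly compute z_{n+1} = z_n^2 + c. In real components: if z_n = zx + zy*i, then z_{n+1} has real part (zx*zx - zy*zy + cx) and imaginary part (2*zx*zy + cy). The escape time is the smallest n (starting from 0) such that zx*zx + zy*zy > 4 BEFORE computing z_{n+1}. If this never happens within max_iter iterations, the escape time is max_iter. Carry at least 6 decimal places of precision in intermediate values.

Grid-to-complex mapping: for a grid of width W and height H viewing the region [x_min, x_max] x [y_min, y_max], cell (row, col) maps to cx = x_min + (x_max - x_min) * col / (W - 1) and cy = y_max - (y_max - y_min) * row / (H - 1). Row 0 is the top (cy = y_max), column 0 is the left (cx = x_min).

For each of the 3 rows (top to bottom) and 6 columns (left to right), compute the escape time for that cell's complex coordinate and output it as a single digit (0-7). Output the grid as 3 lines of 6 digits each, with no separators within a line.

(row=0, col=0): c = -0.4500 + 1.5000i → escape time 2
(row=0, col=1): c = -0.2740 + 1.5000i → escape time 2
(row=0, col=2): c = -0.0980 + 1.5000i → escape time 2
(row=0, col=3): c = 0.0780 + 1.5000i → escape time 2
(row=0, col=4): c = 0.2540 + 1.5000i → escape time 2
(row=0, col=5): c = 0.4300 + 1.5000i → escape time 2
(row=1, col=0): c = -0.4500 + 0.6550i → escape time 7
(row=1, col=1): c = -0.2740 + 0.6550i → escape time 7
(row=1, col=2): c = -0.0980 + 0.6550i → escape time 7
(row=1, col=3): c = 0.0780 + 0.6550i → escape time 7
(row=1, col=4): c = 0.2540 + 0.6550i → escape time 7
(row=1, col=5): c = 0.4300 + 0.6550i → escape time 5
(row=2, col=0): c = -0.4500 + -0.1900i → escape time 7
(row=2, col=1): c = -0.2740 + -0.1900i → escape time 7
(row=2, col=2): c = -0.0980 + -0.1900i → escape time 7
(row=2, col=3): c = 0.0780 + -0.1900i → escape time 7
(row=2, col=4): c = 0.2540 + -0.1900i → escape time 7
(row=2, col=5): c = 0.4300 + -0.1900i → escape time 7

Answer: 222222
777775
777777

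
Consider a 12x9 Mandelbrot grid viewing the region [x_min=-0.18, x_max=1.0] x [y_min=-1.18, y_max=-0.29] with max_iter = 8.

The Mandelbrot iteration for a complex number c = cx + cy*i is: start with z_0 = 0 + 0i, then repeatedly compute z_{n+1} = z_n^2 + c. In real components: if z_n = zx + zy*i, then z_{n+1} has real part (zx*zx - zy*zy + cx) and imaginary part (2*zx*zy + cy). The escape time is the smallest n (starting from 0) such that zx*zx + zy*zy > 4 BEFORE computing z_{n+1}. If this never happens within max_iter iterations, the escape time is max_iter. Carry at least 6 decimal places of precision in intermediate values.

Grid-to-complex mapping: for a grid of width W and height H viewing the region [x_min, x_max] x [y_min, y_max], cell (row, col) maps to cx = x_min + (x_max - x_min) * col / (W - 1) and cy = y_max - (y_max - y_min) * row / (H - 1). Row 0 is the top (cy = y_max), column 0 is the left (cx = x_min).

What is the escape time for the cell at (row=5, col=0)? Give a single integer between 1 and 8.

Answer: 8

Derivation:
z_0 = 0 + 0i, c = -0.1800 + -0.8462i
Iter 1: z = -0.1800 + -0.8462i, |z|^2 = 0.7485
Iter 2: z = -0.8637 + -0.5416i, |z|^2 = 1.0394
Iter 3: z = 0.2727 + 0.0894i, |z|^2 = 0.0824
Iter 4: z = -0.1136 + -0.7975i, |z|^2 = 0.6489
Iter 5: z = -0.8031 + -0.6650i, |z|^2 = 1.0873
Iter 6: z = 0.0227 + 0.2220i, |z|^2 = 0.0498
Iter 7: z = -0.2288 + -0.8362i, |z|^2 = 0.7515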